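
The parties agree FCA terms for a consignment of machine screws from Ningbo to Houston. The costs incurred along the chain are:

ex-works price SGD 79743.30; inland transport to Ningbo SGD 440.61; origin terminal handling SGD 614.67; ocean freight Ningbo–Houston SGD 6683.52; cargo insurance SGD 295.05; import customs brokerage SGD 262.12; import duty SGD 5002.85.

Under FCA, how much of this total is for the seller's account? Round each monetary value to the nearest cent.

FCA: the seller delivers export-cleared goods to the carrier; the buyer bears costs from that point.
Seller's account: goods 79743.30 + inland to port 440.61 = 80183.91
Buyer's account: origin terminal 614.67 + freight 6683.52 + insurance 295.05 + brokerage 262.12 + duty 5002.85 = 12858.21

Seller's account: SGD 80183.91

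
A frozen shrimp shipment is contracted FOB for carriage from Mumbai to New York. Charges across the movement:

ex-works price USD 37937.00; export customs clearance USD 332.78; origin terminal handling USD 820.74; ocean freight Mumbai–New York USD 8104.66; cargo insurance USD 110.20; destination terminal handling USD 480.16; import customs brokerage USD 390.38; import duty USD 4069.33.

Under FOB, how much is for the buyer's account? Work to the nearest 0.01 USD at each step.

Buyer's account: USD 13154.73

FOB: the seller bears costs until goods are on board at the origin port; the buyer bears freight, insurance and all costs thereafter.
Seller's account: goods 37937.00 + export clearance 332.78 + origin terminal 820.74 = 39090.52
Buyer's account: freight 8104.66 + insurance 110.20 + destination terminal 480.16 + brokerage 390.38 + duty 4069.33 = 13154.73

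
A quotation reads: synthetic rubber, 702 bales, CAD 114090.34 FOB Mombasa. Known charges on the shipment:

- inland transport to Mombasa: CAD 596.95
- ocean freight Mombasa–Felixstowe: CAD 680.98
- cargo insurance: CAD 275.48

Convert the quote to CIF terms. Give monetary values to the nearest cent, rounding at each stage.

Not relevant to the conversion: inland to port — on the seller under both FOB and CIF; already in the FOB price and stays in the CIF price.
From FOB to CIF, the seller additionally bears: freight, insurance.
CIF price = 114090.34 + 680.98 + 275.48 = 115046.80

CIF price: CAD 115046.80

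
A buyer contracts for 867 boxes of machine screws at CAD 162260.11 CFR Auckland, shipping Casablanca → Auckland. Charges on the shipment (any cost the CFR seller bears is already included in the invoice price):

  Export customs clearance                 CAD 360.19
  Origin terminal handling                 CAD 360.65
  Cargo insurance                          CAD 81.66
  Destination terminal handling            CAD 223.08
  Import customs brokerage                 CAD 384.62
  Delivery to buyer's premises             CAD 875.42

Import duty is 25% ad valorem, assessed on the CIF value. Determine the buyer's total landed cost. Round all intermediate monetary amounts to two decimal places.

CFR: the seller pays costs through ocean freight to the destination port, but not insurance.
Already in the invoice (seller's account under CFR): export clearance, origin terminal — exclude.
CIF value = CFR price + insurance = 162260.11 + 81.66 = 162341.77
Import duty = 162341.77 × 25% = 40585.44
Buyer bears: insurance 81.66 + destination terminal 223.08 + brokerage 384.62 + delivery 875.42 + duty 40585.44 = 42150.22
Landed cost = invoice 162260.11 + 42150.22 = 204410.33

Total landed cost: CAD 204410.33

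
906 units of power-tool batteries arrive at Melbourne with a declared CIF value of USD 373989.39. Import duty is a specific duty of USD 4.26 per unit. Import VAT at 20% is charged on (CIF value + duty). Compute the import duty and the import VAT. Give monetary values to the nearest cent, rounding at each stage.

Import duty: USD 3859.56; import VAT: USD 75569.79

Import duty = 906 × 4.26 = 3859.56
VAT base = CIF + duty = 373989.39 + 3859.56 = 377848.95
Import VAT = 377848.95 × 20% = 75569.79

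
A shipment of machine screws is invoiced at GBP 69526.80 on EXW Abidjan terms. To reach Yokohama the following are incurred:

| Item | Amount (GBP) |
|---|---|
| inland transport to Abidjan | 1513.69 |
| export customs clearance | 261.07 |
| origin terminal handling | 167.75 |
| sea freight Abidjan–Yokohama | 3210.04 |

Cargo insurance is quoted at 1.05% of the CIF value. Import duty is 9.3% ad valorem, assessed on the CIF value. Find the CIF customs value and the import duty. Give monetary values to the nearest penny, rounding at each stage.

Let C be the CIF value. C = EXW price + pre-shipment costs + freight + 1.05% × C
C − 1.05% × C = 69526.80 + 1513.69 + 261.07 + 167.75 + 3210.04
0.9895 × C = 74679.35
C = 74679.35 / 0.9895 = 75471.80
Insurance premium = 1.05% × 75471.80 = 792.45
Import duty = 75471.80 × 9.3% = 7018.88

CIF value: GBP 75471.80; import duty: GBP 7018.88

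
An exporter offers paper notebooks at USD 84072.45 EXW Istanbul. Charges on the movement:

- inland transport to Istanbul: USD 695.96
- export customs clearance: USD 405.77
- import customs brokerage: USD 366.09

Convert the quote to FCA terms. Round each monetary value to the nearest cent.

Not relevant to the conversion: brokerage — on the buyer under both terms; not part of either seller's price.
From EXW to FCA, the seller additionally bears: inland to port, export clearance.
FCA price = 84072.45 + 695.96 + 405.77 = 85174.18

FCA price: USD 85174.18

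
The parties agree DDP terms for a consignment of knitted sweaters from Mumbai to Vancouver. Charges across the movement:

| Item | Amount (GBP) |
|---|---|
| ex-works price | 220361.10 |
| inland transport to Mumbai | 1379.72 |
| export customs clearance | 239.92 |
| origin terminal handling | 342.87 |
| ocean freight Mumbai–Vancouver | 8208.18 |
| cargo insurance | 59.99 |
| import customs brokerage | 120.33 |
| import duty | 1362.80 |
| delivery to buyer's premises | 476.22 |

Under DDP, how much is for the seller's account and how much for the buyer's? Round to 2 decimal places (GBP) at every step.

DDP: the seller bears all costs including import duty.
Seller's account: goods 220361.10 + inland to port 1379.72 + export clearance 239.92 + origin terminal 342.87 + freight 8208.18 + insurance 59.99 + brokerage 120.33 + duty 1362.80 + delivery 476.22 = 232551.13
Buyer's account: 0.00

Seller: GBP 232551.13; buyer: GBP 0.00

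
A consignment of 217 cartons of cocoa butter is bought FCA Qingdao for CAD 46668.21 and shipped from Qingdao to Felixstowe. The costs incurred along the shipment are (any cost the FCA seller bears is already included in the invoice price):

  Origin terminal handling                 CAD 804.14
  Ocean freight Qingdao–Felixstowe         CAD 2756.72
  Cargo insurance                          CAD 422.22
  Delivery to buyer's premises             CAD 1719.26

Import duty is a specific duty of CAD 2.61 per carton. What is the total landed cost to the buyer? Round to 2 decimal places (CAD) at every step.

FCA: the seller delivers export-cleared goods to the carrier; the buyer bears costs from that point.
CIF value = FCA price + origin terminal + freight + insurance = 46668.21 + 804.14 + 2756.72 + 422.22 = 50651.29
Import duty = 217 × 2.61 = 566.37
Buyer bears: origin terminal 804.14 + freight 2756.72 + insurance 422.22 + delivery 1719.26 + duty 566.37 = 6268.71
Landed cost = invoice 46668.21 + 6268.71 = 52936.92

Total landed cost: CAD 52936.92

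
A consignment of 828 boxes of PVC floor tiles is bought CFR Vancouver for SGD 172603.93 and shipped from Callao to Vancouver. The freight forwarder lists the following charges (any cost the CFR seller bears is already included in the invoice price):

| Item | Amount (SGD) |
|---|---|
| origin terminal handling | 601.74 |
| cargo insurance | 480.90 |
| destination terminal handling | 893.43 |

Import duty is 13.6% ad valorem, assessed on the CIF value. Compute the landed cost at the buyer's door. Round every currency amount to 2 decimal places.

Total landed cost: SGD 197517.80

CFR: the seller pays costs through ocean freight to the destination port, but not insurance.
Already in the invoice (seller's account under CFR): origin terminal — exclude.
CIF value = CFR price + insurance = 172603.93 + 480.90 = 173084.83
Import duty = 173084.83 × 13.6% = 23539.54
Buyer bears: insurance 480.90 + destination terminal 893.43 + duty 23539.54 = 24913.87
Landed cost = invoice 172603.93 + 24913.87 = 197517.80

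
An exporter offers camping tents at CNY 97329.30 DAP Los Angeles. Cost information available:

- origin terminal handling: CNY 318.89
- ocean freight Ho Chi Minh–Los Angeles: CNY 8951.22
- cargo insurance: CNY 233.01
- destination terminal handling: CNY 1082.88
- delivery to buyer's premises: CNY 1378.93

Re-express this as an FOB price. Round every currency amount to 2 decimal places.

FOB price: CNY 85683.26

Not relevant to the conversion: origin terminal — on the seller under both DAP and FOB; already in the DAP price and stays in the FOB price.
From DAP to FOB, the seller no longer bears: freight, insurance, destination terminal, delivery.
FOB price = 97329.30 − 8951.22 − 233.01 − 1082.88 − 1378.93 = 85683.26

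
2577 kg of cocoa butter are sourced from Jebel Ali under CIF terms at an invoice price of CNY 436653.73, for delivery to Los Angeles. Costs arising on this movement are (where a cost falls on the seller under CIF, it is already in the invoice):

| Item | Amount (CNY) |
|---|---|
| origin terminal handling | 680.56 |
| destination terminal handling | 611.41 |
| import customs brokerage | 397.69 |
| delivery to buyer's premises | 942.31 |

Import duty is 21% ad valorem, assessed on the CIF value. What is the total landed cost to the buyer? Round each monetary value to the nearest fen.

CIF: the seller pays costs through ocean freight and marine insurance to the destination port.
Already in the invoice (seller's account under CIF): origin terminal — exclude.
The CIF price already equals the CIF value: 436653.73
Import duty = 436653.73 × 21% = 91697.28
Buyer bears: destination terminal 611.41 + brokerage 397.69 + delivery 942.31 + duty 91697.28 = 93648.69
Landed cost = invoice 436653.73 + 93648.69 = 530302.42

Total landed cost: CNY 530302.42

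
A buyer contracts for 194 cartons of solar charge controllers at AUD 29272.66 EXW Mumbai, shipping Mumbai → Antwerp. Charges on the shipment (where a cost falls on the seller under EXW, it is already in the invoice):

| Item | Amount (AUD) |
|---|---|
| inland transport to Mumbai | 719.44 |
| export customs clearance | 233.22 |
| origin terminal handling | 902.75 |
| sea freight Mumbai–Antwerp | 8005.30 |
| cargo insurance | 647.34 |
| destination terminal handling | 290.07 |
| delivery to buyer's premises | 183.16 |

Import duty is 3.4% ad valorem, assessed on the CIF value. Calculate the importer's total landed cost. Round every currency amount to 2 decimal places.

Total landed cost: AUD 41606.48

EXW: the seller makes goods available at their premises; the buyer bears all onward costs.
CIF value = EXW price + inland to port + export clearance + origin terminal + freight + insurance = 29272.66 + 719.44 + 233.22 + 902.75 + 8005.30 + 647.34 = 39780.71
Import duty = 39780.71 × 3.4% = 1352.54
Buyer bears: inland to port 719.44 + export clearance 233.22 + origin terminal 902.75 + freight 8005.30 + insurance 647.34 + destination terminal 290.07 + delivery 183.16 + duty 1352.54 = 12333.82
Landed cost = invoice 29272.66 + 12333.82 = 41606.48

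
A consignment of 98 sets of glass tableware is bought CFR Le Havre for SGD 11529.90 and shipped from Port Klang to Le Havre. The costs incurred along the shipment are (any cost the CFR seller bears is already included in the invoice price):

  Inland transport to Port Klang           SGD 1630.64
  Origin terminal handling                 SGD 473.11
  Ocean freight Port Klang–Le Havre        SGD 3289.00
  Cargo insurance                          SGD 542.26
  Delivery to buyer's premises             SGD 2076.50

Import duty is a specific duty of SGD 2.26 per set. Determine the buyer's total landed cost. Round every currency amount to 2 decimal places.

Total landed cost: SGD 14370.14

CFR: the seller pays costs through ocean freight to the destination port, but not insurance.
Already in the invoice (seller's account under CFR): inland to port, origin terminal, freight — exclude.
CIF value = CFR price + insurance = 11529.90 + 542.26 = 12072.16
Import duty = 98 × 2.26 = 221.48
Buyer bears: insurance 542.26 + delivery 2076.50 + duty 221.48 = 2840.24
Landed cost = invoice 11529.90 + 2840.24 = 14370.14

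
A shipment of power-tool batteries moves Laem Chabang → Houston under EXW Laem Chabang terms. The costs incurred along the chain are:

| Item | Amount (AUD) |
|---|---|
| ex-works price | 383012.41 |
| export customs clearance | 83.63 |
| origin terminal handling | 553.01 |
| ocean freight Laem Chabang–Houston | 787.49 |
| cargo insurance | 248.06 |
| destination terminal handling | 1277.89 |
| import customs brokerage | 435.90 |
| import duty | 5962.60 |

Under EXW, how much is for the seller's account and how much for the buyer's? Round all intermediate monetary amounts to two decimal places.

EXW: the seller makes goods available at their premises; the buyer bears all onward costs.
Seller's account: goods 383012.41 = 383012.41
Buyer's account: export clearance 83.63 + origin terminal 553.01 + freight 787.49 + insurance 248.06 + destination terminal 1277.89 + brokerage 435.90 + duty 5962.60 = 9348.58

Seller: AUD 383012.41; buyer: AUD 9348.58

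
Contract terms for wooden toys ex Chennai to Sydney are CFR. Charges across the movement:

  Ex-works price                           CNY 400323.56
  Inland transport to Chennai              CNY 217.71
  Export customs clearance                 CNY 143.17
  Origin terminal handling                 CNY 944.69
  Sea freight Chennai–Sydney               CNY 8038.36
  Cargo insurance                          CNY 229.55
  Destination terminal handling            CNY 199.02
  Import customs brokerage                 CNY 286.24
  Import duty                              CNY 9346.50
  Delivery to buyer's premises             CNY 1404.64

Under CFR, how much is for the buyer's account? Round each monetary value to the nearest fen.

Buyer's account: CNY 11465.95

CFR: the seller pays costs through ocean freight to the destination port, but not insurance.
Seller's account: goods 400323.56 + inland to port 217.71 + export clearance 143.17 + origin terminal 944.69 + freight 8038.36 = 409667.49
Buyer's account: insurance 229.55 + destination terminal 199.02 + brokerage 286.24 + duty 9346.50 + delivery 1404.64 = 11465.95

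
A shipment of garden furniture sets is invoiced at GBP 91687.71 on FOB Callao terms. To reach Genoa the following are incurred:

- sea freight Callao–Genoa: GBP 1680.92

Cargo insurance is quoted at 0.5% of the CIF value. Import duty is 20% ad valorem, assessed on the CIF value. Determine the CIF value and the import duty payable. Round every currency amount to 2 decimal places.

Let C be the CIF value. C = FOB price + freight + 0.5% × C
C − 0.5% × C = 91687.71 + 1680.92
0.995 × C = 93368.63
C = 93368.63 / 0.995 = 93837.82
Insurance premium = 0.5% × 93837.82 = 469.19
Import duty = 93837.82 × 20% = 18767.56

CIF value: GBP 93837.82; import duty: GBP 18767.56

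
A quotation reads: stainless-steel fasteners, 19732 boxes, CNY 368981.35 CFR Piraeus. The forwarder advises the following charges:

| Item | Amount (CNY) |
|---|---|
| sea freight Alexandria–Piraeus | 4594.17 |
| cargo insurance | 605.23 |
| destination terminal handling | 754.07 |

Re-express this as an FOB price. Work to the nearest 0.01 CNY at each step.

Not relevant to the conversion: insurance, destination terminal — on the buyer under both terms; not part of either seller's price.
From CFR to FOB, the seller no longer bears: freight.
FOB price = 368981.35 − 4594.17 = 364387.18

FOB price: CNY 364387.18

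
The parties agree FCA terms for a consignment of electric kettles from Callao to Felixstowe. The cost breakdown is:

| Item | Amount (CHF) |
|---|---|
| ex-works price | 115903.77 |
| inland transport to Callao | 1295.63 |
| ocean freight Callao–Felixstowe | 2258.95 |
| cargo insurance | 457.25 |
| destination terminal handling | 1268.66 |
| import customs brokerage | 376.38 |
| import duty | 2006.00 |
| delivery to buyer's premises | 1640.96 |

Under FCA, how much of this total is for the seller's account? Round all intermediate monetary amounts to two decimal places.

Seller's account: CHF 117199.40

FCA: the seller delivers export-cleared goods to the carrier; the buyer bears costs from that point.
Seller's account: goods 115903.77 + inland to port 1295.63 = 117199.40
Buyer's account: freight 2258.95 + insurance 457.25 + destination terminal 1268.66 + brokerage 376.38 + duty 2006.00 + delivery 1640.96 = 8008.20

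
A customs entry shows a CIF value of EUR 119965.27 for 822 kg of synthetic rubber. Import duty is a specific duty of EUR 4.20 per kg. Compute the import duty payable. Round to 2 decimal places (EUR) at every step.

Import duty = 822 × 4.20 = 3452.40

Import duty: EUR 3452.40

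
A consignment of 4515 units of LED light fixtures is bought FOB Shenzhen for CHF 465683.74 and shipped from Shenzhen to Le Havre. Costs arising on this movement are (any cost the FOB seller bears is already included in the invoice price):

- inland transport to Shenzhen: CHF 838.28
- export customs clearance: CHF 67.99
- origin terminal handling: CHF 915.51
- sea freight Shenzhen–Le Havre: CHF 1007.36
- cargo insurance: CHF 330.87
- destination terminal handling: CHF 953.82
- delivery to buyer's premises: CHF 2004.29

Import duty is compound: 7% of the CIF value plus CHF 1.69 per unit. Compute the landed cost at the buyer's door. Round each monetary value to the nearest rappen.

FOB: the seller bears costs until goods are on board at the origin port; the buyer bears freight, insurance and all costs thereafter.
Already in the invoice (seller's account under FOB): inland to port, export clearance, origin terminal — exclude.
CIF value = FOB price + freight + insurance = 465683.74 + 1007.36 + 330.87 = 467021.97
Ad valorem component: 467021.97 × 7% = 32691.54
Specific component: 4515 × 1.69 = 7630.35
Import duty = 32691.54 + 7630.35 = 40321.89
Buyer bears: freight 1007.36 + insurance 330.87 + destination terminal 953.82 + delivery 2004.29 + duty 40321.89 = 44618.23
Landed cost = invoice 465683.74 + 44618.23 = 510301.97

Total landed cost: CHF 510301.97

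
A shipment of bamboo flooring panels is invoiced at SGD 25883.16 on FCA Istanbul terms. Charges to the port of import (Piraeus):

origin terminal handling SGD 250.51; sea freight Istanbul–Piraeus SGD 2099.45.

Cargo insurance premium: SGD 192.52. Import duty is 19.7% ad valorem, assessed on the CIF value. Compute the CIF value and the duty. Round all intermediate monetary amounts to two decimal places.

CIF value: SGD 28425.64; import duty: SGD 5599.85

CIF = FCA price + pre-shipment costs + freight + insurance
CIF = 25883.16 + 250.51 + 2099.45 + 192.52 = 28425.64
Import duty = 28425.64 × 19.7% = 5599.85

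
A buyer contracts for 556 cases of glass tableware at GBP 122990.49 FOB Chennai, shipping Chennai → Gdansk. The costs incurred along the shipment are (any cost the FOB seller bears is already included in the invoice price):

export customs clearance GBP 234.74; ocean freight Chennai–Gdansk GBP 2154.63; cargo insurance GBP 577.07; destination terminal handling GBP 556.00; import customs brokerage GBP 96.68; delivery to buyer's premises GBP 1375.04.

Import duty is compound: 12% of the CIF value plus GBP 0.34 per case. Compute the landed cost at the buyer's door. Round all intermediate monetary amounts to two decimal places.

Total landed cost: GBP 143025.61

FOB: the seller bears costs until goods are on board at the origin port; the buyer bears freight, insurance and all costs thereafter.
Already in the invoice (seller's account under FOB): export clearance — exclude.
CIF value = FOB price + freight + insurance = 122990.49 + 2154.63 + 577.07 = 125722.19
Ad valorem component: 125722.19 × 12% = 15086.66
Specific component: 556 × 0.34 = 189.04
Import duty = 15086.66 + 189.04 = 15275.70
Buyer bears: freight 2154.63 + insurance 577.07 + destination terminal 556.00 + brokerage 96.68 + delivery 1375.04 + duty 15275.70 = 20035.12
Landed cost = invoice 122990.49 + 20035.12 = 143025.61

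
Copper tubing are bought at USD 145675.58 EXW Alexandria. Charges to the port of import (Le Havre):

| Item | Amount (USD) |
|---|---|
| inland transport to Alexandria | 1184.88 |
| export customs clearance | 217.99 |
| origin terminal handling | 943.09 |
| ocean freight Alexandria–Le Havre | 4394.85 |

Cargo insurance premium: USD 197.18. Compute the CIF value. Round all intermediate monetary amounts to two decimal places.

CIF value: USD 152613.57

CIF = EXW price + pre-shipment costs + freight + insurance
CIF = 145675.58 + 1184.88 + 217.99 + 943.09 + 4394.85 + 197.18 = 152613.57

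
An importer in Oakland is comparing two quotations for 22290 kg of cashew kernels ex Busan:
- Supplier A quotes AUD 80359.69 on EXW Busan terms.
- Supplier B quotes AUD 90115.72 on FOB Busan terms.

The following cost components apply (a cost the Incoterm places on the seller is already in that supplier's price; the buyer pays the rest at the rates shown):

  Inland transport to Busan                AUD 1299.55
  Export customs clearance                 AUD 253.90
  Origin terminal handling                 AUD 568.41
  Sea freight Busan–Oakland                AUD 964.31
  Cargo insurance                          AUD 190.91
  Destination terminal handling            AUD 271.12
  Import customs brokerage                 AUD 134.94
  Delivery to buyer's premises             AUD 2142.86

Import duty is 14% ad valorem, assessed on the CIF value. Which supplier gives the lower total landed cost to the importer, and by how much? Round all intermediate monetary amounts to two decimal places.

Supplier A is cheaper by AUD 8702.95

Supplier A (EXW):
CIF value = EXW price + inland to port + export clearance + origin terminal + freight + insurance = 80359.69 + 1299.55 + 253.90 + 568.41 + 964.31 + 190.91 = 83636.77
Import duty = 83636.77 × 14% = 11709.15
Buyer bears (A): 1299.55 + 253.90 + 568.41 + 964.31 + 190.91 + 271.12 + 134.94 + 2142.86 = 5826.00
Landed cost (A) = invoice 80359.69 + 5826.00 + duty 11709.15 = 97894.84
Supplier B (FOB):
CIF value = FOB price + freight + insurance = 90115.72 + 964.31 + 190.91 = 91270.94
Import duty = 91270.94 × 14% = 12777.93
Buyer bears (B): 964.31 + 190.91 + 271.12 + 134.94 + 2142.86 = 3704.14
Landed cost (B) = invoice 90115.72 + 3704.14 + duty 12777.93 = 106597.79
Difference = |97894.84 − 106597.79| = 8702.95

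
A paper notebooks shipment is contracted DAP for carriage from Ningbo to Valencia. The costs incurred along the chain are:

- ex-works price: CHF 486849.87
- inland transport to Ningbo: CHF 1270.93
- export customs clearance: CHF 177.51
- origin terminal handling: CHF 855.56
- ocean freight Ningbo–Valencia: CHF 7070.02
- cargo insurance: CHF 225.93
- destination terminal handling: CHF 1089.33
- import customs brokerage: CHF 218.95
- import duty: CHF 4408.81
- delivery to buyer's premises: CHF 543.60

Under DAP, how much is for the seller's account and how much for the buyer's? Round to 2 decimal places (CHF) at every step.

DAP: the seller bears all costs to the named destination except import duty and clearance.
Seller's account: goods 486849.87 + inland to port 1270.93 + export clearance 177.51 + origin terminal 855.56 + freight 7070.02 + insurance 225.93 + destination terminal 1089.33 + delivery 543.60 = 498082.75
Buyer's account: brokerage 218.95 + duty 4408.81 = 4627.76

Seller: CHF 498082.75; buyer: CHF 4627.76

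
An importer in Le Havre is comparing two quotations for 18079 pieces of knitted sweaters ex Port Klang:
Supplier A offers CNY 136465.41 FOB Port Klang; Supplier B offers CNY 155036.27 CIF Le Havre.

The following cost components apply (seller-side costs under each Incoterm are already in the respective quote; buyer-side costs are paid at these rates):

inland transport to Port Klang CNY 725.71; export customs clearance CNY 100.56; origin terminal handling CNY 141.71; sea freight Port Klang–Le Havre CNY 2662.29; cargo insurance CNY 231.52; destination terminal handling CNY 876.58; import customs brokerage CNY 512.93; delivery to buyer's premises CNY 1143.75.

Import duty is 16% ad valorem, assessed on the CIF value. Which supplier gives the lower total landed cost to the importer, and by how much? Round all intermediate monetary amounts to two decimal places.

Supplier A is cheaper by CNY 18185.37

Supplier A (FOB):
CIF value = FOB price + freight + insurance = 136465.41 + 2662.29 + 231.52 = 139359.22
Import duty = 139359.22 × 16% = 22297.48
Buyer bears (A): 2662.29 + 231.52 + 876.58 + 512.93 + 1143.75 = 5427.07
Landed cost (A) = invoice 136465.41 + 5427.07 + duty 22297.48 = 164189.96
Supplier B (CIF):
The CIF price already equals the CIF value: 155036.27
Import duty = 155036.27 × 16% = 24805.80
Buyer bears (B): 876.58 + 512.93 + 1143.75 = 2533.26
Landed cost (B) = invoice 155036.27 + 2533.26 + duty 24805.80 = 182375.33
Difference = |164189.96 − 182375.33| = 18185.37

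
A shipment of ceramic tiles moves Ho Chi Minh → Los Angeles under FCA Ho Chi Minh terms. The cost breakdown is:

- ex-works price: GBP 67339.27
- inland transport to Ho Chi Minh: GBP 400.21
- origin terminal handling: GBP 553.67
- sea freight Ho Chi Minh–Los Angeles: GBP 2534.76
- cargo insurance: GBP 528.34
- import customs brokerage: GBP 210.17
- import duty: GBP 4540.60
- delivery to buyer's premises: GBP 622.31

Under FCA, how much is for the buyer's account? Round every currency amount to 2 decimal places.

FCA: the seller delivers export-cleared goods to the carrier; the buyer bears costs from that point.
Seller's account: goods 67339.27 + inland to port 400.21 = 67739.48
Buyer's account: origin terminal 553.67 + freight 2534.76 + insurance 528.34 + brokerage 210.17 + duty 4540.60 + delivery 622.31 = 8989.85

Buyer's account: GBP 8989.85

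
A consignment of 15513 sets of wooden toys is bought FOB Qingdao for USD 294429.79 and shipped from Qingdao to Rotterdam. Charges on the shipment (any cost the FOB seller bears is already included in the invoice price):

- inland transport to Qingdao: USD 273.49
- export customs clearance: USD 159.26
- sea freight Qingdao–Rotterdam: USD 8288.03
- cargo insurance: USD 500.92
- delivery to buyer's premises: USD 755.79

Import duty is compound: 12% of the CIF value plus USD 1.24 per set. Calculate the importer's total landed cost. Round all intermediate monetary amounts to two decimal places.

FOB: the seller bears costs until goods are on board at the origin port; the buyer bears freight, insurance and all costs thereafter.
Already in the invoice (seller's account under FOB): inland to port, export clearance — exclude.
CIF value = FOB price + freight + insurance = 294429.79 + 8288.03 + 500.92 = 303218.74
Ad valorem component: 303218.74 × 12% = 36386.25
Specific component: 15513 × 1.24 = 19236.12
Import duty = 36386.25 + 19236.12 = 55622.37
Buyer bears: freight 8288.03 + insurance 500.92 + delivery 755.79 + duty 55622.37 = 65167.11
Landed cost = invoice 294429.79 + 65167.11 = 359596.90

Total landed cost: USD 359596.90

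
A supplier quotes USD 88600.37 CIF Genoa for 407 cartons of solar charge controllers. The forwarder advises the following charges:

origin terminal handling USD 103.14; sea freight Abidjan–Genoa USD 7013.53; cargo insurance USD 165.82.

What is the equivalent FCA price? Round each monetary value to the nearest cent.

FCA price: USD 81317.88

From CIF to FCA, the seller no longer bears: origin terminal, freight, insurance.
FCA price = 88600.37 − 103.14 − 7013.53 − 165.82 = 81317.88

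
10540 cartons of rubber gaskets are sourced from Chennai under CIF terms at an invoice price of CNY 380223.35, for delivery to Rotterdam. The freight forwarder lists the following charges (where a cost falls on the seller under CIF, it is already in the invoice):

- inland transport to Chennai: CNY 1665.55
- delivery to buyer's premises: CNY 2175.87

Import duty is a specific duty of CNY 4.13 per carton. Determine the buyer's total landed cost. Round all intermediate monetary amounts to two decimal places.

CIF: the seller pays costs through ocean freight and marine insurance to the destination port.
Already in the invoice (seller's account under CIF): inland to port — exclude.
The CIF price already equals the CIF value: 380223.35
Import duty = 10540 × 4.13 = 43530.20
Buyer bears: delivery 2175.87 + duty 43530.20 = 45706.07
Landed cost = invoice 380223.35 + 45706.07 = 425929.42

Total landed cost: CNY 425929.42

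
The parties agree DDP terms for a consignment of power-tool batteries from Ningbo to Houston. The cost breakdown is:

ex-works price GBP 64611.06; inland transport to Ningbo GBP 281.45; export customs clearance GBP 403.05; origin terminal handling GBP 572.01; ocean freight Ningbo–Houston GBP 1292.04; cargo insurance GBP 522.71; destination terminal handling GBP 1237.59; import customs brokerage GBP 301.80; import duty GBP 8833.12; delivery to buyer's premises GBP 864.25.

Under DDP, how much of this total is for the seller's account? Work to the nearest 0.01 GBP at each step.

Seller's account: GBP 78919.08

DDP: the seller bears all costs including import duty.
Seller's account: goods 64611.06 + inland to port 281.45 + export clearance 403.05 + origin terminal 572.01 + freight 1292.04 + insurance 522.71 + destination terminal 1237.59 + brokerage 301.80 + duty 8833.12 + delivery 864.25 = 78919.08
Buyer's account: 0.00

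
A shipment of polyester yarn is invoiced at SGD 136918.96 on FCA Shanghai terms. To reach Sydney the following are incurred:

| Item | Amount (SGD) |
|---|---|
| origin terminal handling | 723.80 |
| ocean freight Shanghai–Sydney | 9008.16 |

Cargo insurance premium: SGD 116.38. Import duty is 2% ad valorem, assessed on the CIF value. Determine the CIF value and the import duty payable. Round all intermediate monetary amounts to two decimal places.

CIF value: SGD 146767.30; import duty: SGD 2935.35

CIF = FCA price + pre-shipment costs + freight + insurance
CIF = 136918.96 + 723.80 + 9008.16 + 116.38 = 146767.30
Import duty = 146767.30 × 2% = 2935.35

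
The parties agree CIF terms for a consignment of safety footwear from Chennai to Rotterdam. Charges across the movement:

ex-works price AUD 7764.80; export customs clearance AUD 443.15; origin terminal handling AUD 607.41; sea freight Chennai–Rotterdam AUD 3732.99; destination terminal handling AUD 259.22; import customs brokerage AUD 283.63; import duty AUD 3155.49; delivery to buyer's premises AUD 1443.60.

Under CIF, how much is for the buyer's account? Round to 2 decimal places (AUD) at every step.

Buyer's account: AUD 5141.94

CIF: the seller pays costs through ocean freight and marine insurance to the destination port.
Seller's account: goods 7764.80 + export clearance 443.15 + origin terminal 607.41 + freight 3732.99 = 12548.35
Buyer's account: destination terminal 259.22 + brokerage 283.63 + duty 3155.49 + delivery 1443.60 = 5141.94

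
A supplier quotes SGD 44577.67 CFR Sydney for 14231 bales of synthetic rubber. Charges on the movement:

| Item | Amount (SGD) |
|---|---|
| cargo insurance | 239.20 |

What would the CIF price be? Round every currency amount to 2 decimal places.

From CFR to CIF, the seller additionally bears: insurance.
CIF price = 44577.67 + 239.20 = 44816.87

CIF price: SGD 44816.87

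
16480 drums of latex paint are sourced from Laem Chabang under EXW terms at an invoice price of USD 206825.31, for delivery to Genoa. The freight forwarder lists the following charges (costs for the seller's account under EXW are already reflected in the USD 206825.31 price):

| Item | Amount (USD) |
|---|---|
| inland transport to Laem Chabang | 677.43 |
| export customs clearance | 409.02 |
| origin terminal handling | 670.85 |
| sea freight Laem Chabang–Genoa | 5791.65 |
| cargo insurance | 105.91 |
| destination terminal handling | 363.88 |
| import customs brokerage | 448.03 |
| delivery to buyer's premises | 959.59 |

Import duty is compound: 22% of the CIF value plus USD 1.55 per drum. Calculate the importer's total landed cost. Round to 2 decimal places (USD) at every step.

EXW: the seller makes goods available at their premises; the buyer bears all onward costs.
CIF value = EXW price + inland to port + export clearance + origin terminal + freight + insurance = 206825.31 + 677.43 + 409.02 + 670.85 + 5791.65 + 105.91 = 214480.17
Ad valorem component: 214480.17 × 22% = 47185.64
Specific component: 16480 × 1.55 = 25544.00
Import duty = 47185.64 + 25544.00 = 72729.64
Buyer bears: inland to port 677.43 + export clearance 409.02 + origin terminal 670.85 + freight 5791.65 + insurance 105.91 + destination terminal 363.88 + brokerage 448.03 + delivery 959.59 + duty 72729.64 = 82156.00
Landed cost = invoice 206825.31 + 82156.00 = 288981.31

Total landed cost: USD 288981.31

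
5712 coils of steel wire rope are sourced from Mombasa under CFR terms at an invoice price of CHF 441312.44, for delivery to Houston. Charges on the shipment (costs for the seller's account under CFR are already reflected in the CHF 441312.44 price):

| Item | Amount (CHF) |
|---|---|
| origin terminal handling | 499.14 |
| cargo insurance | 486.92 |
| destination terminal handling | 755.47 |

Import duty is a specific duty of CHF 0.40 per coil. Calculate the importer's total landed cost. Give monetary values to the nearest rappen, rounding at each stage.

Total landed cost: CHF 444839.63

CFR: the seller pays costs through ocean freight to the destination port, but not insurance.
Already in the invoice (seller's account under CFR): origin terminal — exclude.
CIF value = CFR price + insurance = 441312.44 + 486.92 = 441799.36
Import duty = 5712 × 0.40 = 2284.80
Buyer bears: insurance 486.92 + destination terminal 755.47 + duty 2284.80 = 3527.19
Landed cost = invoice 441312.44 + 3527.19 = 444839.63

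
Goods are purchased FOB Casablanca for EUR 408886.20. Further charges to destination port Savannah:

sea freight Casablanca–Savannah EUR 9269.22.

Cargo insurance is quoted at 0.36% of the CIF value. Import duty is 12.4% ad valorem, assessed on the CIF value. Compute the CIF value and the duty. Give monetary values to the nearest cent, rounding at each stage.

Let C be the CIF value. C = FOB price + freight + 0.36% × C
C − 0.36% × C = 408886.20 + 9269.22
0.9964 × C = 418155.42
C = 418155.42 / 0.9964 = 419666.22
Insurance premium = 0.36% × 419666.22 = 1510.80
Import duty = 419666.22 × 12.4% = 52038.61

CIF value: EUR 419666.22; import duty: EUR 52038.61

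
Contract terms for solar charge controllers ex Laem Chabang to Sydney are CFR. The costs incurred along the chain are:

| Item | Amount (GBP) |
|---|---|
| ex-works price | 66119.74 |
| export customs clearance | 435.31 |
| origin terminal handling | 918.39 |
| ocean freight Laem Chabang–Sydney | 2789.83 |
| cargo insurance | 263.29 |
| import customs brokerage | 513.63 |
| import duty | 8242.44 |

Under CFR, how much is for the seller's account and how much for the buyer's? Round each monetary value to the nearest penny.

CFR: the seller pays costs through ocean freight to the destination port, but not insurance.
Seller's account: goods 66119.74 + export clearance 435.31 + origin terminal 918.39 + freight 2789.83 = 70263.27
Buyer's account: insurance 263.29 + brokerage 513.63 + duty 8242.44 = 9019.36

Seller: GBP 70263.27; buyer: GBP 9019.36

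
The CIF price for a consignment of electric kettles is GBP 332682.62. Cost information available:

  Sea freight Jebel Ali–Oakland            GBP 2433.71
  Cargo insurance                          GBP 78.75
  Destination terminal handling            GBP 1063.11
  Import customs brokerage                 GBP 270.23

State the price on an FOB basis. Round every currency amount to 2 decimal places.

Not relevant to the conversion: destination terminal, brokerage — on the buyer under both terms; not part of either seller's price.
From CIF to FOB, the seller no longer bears: freight, insurance.
FOB price = 332682.62 − 2433.71 − 78.75 = 330170.16

FOB price: GBP 330170.16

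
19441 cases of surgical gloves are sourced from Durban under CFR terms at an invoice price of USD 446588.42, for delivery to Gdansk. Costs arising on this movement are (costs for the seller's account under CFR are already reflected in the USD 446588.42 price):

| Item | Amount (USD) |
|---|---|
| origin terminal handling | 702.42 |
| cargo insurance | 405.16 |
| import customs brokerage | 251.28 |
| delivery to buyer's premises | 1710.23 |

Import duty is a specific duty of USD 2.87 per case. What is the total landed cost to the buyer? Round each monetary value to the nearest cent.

CFR: the seller pays costs through ocean freight to the destination port, but not insurance.
Already in the invoice (seller's account under CFR): origin terminal — exclude.
CIF value = CFR price + insurance = 446588.42 + 405.16 = 446993.58
Import duty = 19441 × 2.87 = 55795.67
Buyer bears: insurance 405.16 + brokerage 251.28 + delivery 1710.23 + duty 55795.67 = 58162.34
Landed cost = invoice 446588.42 + 58162.34 = 504750.76

Total landed cost: USD 504750.76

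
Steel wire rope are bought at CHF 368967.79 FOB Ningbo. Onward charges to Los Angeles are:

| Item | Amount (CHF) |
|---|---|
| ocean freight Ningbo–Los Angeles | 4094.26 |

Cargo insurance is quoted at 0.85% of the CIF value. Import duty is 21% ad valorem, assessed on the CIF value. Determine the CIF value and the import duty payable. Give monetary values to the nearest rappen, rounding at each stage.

Let C be the CIF value. C = FOB price + freight + 0.85% × C
C − 0.85% × C = 368967.79 + 4094.26
0.9915 × C = 373062.05
C = 373062.05 / 0.9915 = 376260.26
Insurance premium = 0.85% × 376260.26 = 3198.21
Import duty = 376260.26 × 21% = 79014.65

CIF value: CHF 376260.26; import duty: CHF 79014.65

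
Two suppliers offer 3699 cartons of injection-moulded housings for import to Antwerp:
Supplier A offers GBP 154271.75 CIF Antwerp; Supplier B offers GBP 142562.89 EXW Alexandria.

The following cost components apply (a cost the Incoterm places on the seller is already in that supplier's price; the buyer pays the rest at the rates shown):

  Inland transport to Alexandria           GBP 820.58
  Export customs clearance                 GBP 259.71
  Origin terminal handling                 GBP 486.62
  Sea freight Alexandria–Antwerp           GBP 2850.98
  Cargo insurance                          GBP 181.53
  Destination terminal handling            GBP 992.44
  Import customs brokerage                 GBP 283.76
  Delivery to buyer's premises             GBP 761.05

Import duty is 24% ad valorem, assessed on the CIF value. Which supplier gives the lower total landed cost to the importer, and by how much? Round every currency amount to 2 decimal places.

Supplier A (CIF):
The CIF price already equals the CIF value: 154271.75
Import duty = 154271.75 × 24% = 37025.22
Buyer bears (A): 992.44 + 283.76 + 761.05 = 2037.25
Landed cost (A) = invoice 154271.75 + 2037.25 + duty 37025.22 = 193334.22
Supplier B (EXW):
CIF value = EXW price + inland to port + export clearance + origin terminal + freight + insurance = 142562.89 + 820.58 + 259.71 + 486.62 + 2850.98 + 181.53 = 147162.31
Import duty = 147162.31 × 24% = 35318.95
Buyer bears (B): 820.58 + 259.71 + 486.62 + 2850.98 + 181.53 + 992.44 + 283.76 + 761.05 = 6636.67
Landed cost (B) = invoice 142562.89 + 6636.67 + duty 35318.95 = 184518.51
Difference = |193334.22 − 184518.51| = 8815.71

Supplier B is cheaper by GBP 8815.71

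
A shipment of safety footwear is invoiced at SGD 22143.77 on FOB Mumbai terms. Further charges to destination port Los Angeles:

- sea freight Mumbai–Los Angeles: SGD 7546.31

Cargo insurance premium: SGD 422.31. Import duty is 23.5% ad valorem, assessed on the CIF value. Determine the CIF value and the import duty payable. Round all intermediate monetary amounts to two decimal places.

CIF value: SGD 30112.39; import duty: SGD 7076.41

CIF = FOB price + freight + insurance
CIF = 22143.77 + 7546.31 + 422.31 = 30112.39
Import duty = 30112.39 × 23.5% = 7076.41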